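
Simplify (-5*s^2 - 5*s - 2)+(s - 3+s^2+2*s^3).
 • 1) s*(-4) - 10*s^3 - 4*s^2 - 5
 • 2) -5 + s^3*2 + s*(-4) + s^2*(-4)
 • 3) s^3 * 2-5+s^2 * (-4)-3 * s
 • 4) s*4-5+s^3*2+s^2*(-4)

Adding the polynomials and combining like terms:
(-5*s^2 - 5*s - 2) + (s - 3 + s^2 + 2*s^3)
= -5 + s^3*2 + s*(-4) + s^2*(-4)
2) -5 + s^3*2 + s*(-4) + s^2*(-4)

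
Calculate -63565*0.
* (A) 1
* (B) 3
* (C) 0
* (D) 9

-63565 * 0 = 0
C) 0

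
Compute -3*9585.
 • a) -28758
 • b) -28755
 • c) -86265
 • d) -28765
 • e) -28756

-3 * 9585 = -28755
b) -28755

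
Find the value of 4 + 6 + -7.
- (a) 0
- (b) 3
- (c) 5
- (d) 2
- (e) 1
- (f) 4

First: 4 + 6 = 10
Then: 10 + -7 = 3
b) 3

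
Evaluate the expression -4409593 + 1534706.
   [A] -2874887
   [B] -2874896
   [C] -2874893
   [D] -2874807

-4409593 + 1534706 = -2874887
A) -2874887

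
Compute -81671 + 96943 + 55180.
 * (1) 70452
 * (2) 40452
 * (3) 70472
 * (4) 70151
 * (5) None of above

First: -81671 + 96943 = 15272
Then: 15272 + 55180 = 70452
1) 70452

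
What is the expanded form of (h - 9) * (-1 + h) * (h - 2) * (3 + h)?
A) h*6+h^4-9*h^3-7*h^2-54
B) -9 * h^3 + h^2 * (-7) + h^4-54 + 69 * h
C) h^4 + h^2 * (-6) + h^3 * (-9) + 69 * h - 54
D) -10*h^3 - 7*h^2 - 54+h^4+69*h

Expanding (h - 9) * (-1 + h) * (h - 2) * (3 + h):
= -9 * h^3 + h^2 * (-7) + h^4-54 + 69 * h
B) -9 * h^3 + h^2 * (-7) + h^4-54 + 69 * h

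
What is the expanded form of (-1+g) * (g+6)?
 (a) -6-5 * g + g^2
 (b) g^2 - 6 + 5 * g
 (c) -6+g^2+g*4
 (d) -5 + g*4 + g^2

Expanding (-1+g) * (g+6):
= g^2 - 6 + 5 * g
b) g^2 - 6 + 5 * g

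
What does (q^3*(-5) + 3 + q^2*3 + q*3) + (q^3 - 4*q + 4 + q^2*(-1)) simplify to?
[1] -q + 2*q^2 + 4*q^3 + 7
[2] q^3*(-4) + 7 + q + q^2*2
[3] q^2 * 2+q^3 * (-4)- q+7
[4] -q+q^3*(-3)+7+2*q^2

Adding the polynomials and combining like terms:
(q^3*(-5) + 3 + q^2*3 + q*3) + (q^3 - 4*q + 4 + q^2*(-1))
= q^2 * 2+q^3 * (-4)- q+7
3) q^2 * 2+q^3 * (-4)- q+7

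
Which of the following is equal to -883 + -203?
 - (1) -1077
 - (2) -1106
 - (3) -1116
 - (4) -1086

-883 + -203 = -1086
4) -1086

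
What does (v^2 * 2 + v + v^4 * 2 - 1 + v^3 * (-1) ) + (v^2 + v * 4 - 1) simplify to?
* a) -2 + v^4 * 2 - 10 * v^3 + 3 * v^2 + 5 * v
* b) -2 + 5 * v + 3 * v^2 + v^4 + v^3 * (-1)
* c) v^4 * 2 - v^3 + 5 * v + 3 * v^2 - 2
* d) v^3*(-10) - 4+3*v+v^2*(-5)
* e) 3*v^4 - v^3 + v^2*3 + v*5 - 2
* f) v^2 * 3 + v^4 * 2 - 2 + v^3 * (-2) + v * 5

Adding the polynomials and combining like terms:
(v^2*2 + v + v^4*2 - 1 + v^3*(-1)) + (v^2 + v*4 - 1)
= v^4 * 2 - v^3 + 5 * v + 3 * v^2 - 2
c) v^4 * 2 - v^3 + 5 * v + 3 * v^2 - 2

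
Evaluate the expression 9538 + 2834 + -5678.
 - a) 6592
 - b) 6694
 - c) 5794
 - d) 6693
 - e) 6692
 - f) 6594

First: 9538 + 2834 = 12372
Then: 12372 + -5678 = 6694
b) 6694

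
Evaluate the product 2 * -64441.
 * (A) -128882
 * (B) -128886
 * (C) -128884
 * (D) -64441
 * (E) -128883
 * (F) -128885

2 * -64441 = -128882
A) -128882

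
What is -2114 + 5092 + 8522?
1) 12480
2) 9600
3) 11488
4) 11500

First: -2114 + 5092 = 2978
Then: 2978 + 8522 = 11500
4) 11500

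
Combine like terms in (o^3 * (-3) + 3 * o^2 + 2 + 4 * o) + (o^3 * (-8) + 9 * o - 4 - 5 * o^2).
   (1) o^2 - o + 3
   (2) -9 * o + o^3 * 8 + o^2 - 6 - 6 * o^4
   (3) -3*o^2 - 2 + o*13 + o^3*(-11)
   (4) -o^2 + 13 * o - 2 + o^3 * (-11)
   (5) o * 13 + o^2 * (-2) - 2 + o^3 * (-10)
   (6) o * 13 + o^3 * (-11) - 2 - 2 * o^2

Adding the polynomials and combining like terms:
(o^3*(-3) + 3*o^2 + 2 + 4*o) + (o^3*(-8) + 9*o - 4 - 5*o^2)
= o * 13 + o^3 * (-11) - 2 - 2 * o^2
6) o * 13 + o^3 * (-11) - 2 - 2 * o^2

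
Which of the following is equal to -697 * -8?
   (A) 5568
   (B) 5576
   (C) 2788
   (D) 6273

-697 * -8 = 5576
B) 5576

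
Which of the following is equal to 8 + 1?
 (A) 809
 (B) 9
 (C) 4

8 + 1 = 9
B) 9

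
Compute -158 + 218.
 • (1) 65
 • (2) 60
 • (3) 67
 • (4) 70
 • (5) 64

-158 + 218 = 60
2) 60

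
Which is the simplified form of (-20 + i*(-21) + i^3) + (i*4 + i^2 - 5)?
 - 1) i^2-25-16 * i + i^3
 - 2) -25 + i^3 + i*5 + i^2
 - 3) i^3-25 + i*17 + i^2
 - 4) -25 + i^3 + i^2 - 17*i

Adding the polynomials and combining like terms:
(-20 + i*(-21) + i^3) + (i*4 + i^2 - 5)
= -25 + i^3 + i^2 - 17*i
4) -25 + i^3 + i^2 - 17*i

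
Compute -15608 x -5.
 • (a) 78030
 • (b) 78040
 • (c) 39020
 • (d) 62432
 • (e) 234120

-15608 * -5 = 78040
b) 78040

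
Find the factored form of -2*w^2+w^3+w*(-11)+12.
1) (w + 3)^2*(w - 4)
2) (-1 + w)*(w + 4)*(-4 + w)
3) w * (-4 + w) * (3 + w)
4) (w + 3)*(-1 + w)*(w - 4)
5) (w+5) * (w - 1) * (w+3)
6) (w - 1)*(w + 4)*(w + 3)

We need to factor -2*w^2+w^3+w*(-11)+12.
The factored form is (w + 3)*(-1 + w)*(w - 4).
4) (w + 3)*(-1 + w)*(w - 4)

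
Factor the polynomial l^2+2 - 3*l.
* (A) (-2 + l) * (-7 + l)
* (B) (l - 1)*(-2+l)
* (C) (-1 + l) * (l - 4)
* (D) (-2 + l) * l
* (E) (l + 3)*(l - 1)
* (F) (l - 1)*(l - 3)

We need to factor l^2+2 - 3*l.
The factored form is (l - 1)*(-2+l).
B) (l - 1)*(-2+l)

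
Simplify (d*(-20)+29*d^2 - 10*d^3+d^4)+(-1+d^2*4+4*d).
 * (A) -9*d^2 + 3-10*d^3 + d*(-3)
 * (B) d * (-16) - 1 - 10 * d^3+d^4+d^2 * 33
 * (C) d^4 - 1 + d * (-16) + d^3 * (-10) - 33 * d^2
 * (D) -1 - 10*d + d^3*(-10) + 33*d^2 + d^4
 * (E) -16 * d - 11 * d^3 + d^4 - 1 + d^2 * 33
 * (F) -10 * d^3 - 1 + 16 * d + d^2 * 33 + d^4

Adding the polynomials and combining like terms:
(d*(-20) + 29*d^2 - 10*d^3 + d^4) + (-1 + d^2*4 + 4*d)
= d * (-16) - 1 - 10 * d^3+d^4+d^2 * 33
B) d * (-16) - 1 - 10 * d^3+d^4+d^2 * 33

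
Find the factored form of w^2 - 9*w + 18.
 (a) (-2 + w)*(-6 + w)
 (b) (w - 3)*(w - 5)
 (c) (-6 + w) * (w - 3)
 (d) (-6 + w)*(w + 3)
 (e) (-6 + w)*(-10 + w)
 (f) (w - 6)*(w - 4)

We need to factor w^2 - 9*w + 18.
The factored form is (-6 + w) * (w - 3).
c) (-6 + w) * (w - 3)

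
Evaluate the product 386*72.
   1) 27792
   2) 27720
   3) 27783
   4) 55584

386 * 72 = 27792
1) 27792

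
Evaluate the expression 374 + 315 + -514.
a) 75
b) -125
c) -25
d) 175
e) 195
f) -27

First: 374 + 315 = 689
Then: 689 + -514 = 175
d) 175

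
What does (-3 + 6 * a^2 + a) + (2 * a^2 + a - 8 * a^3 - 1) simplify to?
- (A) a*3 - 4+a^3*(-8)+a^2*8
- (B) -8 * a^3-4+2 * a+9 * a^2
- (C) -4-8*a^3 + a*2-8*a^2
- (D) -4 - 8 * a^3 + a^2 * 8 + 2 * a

Adding the polynomials and combining like terms:
(-3 + 6*a^2 + a) + (2*a^2 + a - 8*a^3 - 1)
= -4 - 8 * a^3 + a^2 * 8 + 2 * a
D) -4 - 8 * a^3 + a^2 * 8 + 2 * a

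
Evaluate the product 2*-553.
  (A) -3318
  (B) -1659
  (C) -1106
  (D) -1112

2 * -553 = -1106
C) -1106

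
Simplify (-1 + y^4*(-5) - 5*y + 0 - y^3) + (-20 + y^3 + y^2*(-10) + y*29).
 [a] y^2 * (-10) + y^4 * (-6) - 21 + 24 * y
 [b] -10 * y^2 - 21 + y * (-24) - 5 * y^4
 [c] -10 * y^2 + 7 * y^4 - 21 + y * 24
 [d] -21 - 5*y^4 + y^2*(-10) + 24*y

Adding the polynomials and combining like terms:
(-1 + y^4*(-5) - 5*y + 0 - y^3) + (-20 + y^3 + y^2*(-10) + y*29)
= -21 - 5*y^4 + y^2*(-10) + 24*y
d) -21 - 5*y^4 + y^2*(-10) + 24*y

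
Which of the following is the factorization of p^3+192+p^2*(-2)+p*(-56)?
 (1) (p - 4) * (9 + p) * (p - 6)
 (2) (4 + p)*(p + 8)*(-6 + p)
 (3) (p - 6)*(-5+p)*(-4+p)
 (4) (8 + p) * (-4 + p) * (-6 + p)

We need to factor p^3+192+p^2*(-2)+p*(-56).
The factored form is (8 + p) * (-4 + p) * (-6 + p).
4) (8 + p) * (-4 + p) * (-6 + p)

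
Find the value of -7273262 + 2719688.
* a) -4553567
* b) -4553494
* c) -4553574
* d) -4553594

-7273262 + 2719688 = -4553574
c) -4553574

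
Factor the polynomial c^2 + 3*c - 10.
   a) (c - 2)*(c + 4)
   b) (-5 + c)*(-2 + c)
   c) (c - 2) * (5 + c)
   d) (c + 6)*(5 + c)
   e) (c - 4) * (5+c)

We need to factor c^2 + 3*c - 10.
The factored form is (c - 2) * (5 + c).
c) (c - 2) * (5 + c)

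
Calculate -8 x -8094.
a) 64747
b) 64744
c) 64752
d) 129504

-8 * -8094 = 64752
c) 64752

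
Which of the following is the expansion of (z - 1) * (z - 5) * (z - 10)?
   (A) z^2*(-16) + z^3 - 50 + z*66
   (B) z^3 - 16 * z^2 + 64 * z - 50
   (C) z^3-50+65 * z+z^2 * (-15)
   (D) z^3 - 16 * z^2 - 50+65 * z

Expanding (z - 1) * (z - 5) * (z - 10):
= z^3 - 16 * z^2 - 50+65 * z
D) z^3 - 16 * z^2 - 50+65 * z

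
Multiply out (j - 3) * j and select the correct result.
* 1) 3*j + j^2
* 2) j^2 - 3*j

Expanding (j - 3) * j:
= j^2 - 3*j
2) j^2 - 3*j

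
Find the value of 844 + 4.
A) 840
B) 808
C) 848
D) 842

844 + 4 = 848
C) 848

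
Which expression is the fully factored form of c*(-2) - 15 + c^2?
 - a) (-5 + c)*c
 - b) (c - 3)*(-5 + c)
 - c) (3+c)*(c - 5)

We need to factor c*(-2) - 15 + c^2.
The factored form is (3+c)*(c - 5).
c) (3+c)*(c - 5)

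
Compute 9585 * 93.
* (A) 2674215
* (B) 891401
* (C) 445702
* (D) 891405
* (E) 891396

9585 * 93 = 891405
D) 891405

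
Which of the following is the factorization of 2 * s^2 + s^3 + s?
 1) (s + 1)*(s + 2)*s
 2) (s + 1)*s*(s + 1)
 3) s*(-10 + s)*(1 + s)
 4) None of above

We need to factor 2 * s^2 + s^3 + s.
The factored form is (s + 1)*s*(s + 1).
2) (s + 1)*s*(s + 1)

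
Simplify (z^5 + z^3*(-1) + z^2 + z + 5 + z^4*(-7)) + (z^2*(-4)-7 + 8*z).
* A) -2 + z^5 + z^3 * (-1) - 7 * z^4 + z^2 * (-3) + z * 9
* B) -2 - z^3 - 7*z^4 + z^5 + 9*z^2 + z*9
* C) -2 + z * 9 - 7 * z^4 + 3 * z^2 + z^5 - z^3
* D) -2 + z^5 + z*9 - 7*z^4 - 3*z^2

Adding the polynomials and combining like terms:
(z^5 + z^3*(-1) + z^2 + z + 5 + z^4*(-7)) + (z^2*(-4) - 7 + 8*z)
= -2 + z^5 + z^3 * (-1) - 7 * z^4 + z^2 * (-3) + z * 9
A) -2 + z^5 + z^3 * (-1) - 7 * z^4 + z^2 * (-3) + z * 9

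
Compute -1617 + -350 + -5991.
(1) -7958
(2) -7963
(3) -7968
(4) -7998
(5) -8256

First: -1617 + -350 = -1967
Then: -1967 + -5991 = -7958
1) -7958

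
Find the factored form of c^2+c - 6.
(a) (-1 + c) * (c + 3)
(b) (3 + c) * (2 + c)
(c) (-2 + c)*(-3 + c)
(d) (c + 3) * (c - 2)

We need to factor c^2+c - 6.
The factored form is (c + 3) * (c - 2).
d) (c + 3) * (c - 2)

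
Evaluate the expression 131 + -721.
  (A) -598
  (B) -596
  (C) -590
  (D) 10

131 + -721 = -590
C) -590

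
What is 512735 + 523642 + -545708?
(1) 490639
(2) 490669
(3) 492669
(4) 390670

First: 512735 + 523642 = 1036377
Then: 1036377 + -545708 = 490669
2) 490669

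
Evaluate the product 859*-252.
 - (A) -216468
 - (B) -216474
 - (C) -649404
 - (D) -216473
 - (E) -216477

859 * -252 = -216468
A) -216468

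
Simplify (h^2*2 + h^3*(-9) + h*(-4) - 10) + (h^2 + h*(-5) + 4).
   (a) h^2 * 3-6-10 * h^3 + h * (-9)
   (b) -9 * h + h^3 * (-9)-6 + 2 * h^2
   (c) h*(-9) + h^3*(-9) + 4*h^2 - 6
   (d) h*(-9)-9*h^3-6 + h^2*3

Adding the polynomials and combining like terms:
(h^2*2 + h^3*(-9) + h*(-4) - 10) + (h^2 + h*(-5) + 4)
= h*(-9)-9*h^3-6 + h^2*3
d) h*(-9)-9*h^3-6 + h^2*3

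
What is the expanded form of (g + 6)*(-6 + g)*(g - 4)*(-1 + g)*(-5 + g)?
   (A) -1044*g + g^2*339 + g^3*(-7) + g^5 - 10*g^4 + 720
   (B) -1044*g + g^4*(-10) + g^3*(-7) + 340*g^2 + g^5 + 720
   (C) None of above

Expanding (g + 6)*(-6 + g)*(g - 4)*(-1 + g)*(-5 + g):
= -1044*g + g^4*(-10) + g^3*(-7) + 340*g^2 + g^5 + 720
B) -1044*g + g^4*(-10) + g^3*(-7) + 340*g^2 + g^5 + 720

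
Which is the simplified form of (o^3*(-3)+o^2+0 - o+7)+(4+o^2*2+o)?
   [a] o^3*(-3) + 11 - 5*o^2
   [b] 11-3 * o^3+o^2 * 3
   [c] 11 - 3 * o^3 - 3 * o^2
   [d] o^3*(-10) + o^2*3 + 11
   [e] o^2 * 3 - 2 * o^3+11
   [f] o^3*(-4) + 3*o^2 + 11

Adding the polynomials and combining like terms:
(o^3*(-3) + o^2 + 0 - o + 7) + (4 + o^2*2 + o)
= 11-3 * o^3+o^2 * 3
b) 11-3 * o^3+o^2 * 3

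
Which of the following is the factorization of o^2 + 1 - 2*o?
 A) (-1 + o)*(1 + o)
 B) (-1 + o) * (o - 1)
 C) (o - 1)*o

We need to factor o^2 + 1 - 2*o.
The factored form is (-1 + o) * (o - 1).
B) (-1 + o) * (o - 1)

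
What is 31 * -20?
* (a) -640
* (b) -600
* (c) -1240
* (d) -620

31 * -20 = -620
d) -620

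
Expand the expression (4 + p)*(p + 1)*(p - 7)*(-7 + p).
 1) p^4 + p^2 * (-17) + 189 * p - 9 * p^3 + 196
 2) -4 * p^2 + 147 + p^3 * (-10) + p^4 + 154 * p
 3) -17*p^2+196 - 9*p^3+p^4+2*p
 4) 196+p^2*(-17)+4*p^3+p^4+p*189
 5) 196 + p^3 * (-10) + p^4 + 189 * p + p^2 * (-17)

Expanding (4 + p)*(p + 1)*(p - 7)*(-7 + p):
= p^4 + p^2 * (-17) + 189 * p - 9 * p^3 + 196
1) p^4 + p^2 * (-17) + 189 * p - 9 * p^3 + 196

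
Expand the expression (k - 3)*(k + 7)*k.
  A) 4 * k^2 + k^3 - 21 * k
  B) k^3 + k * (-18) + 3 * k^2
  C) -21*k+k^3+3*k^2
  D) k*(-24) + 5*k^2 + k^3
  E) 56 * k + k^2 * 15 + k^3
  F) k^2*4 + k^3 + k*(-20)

Expanding (k - 3)*(k + 7)*k:
= 4 * k^2 + k^3 - 21 * k
A) 4 * k^2 + k^3 - 21 * k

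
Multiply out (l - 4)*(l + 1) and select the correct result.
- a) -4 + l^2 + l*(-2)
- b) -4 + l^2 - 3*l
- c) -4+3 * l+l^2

Expanding (l - 4)*(l + 1):
= -4 + l^2 - 3*l
b) -4 + l^2 - 3*l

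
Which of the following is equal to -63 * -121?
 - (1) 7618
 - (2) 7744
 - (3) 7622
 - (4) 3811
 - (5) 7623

-63 * -121 = 7623
5) 7623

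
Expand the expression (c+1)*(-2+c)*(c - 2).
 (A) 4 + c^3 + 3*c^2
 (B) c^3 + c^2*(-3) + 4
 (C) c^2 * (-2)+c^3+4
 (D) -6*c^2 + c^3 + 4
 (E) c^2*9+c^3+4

Expanding (c+1)*(-2+c)*(c - 2):
= c^3 + c^2*(-3) + 4
B) c^3 + c^2*(-3) + 4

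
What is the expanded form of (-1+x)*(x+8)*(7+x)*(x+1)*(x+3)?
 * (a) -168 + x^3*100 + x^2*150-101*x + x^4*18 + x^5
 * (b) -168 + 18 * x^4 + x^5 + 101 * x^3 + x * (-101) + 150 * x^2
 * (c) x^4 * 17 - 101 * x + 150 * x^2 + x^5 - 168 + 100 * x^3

Expanding (-1+x)*(x+8)*(7+x)*(x+1)*(x+3):
= -168 + x^3*100 + x^2*150-101*x + x^4*18 + x^5
a) -168 + x^3*100 + x^2*150-101*x + x^4*18 + x^5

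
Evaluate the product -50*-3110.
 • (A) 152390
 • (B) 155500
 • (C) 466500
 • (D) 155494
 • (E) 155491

-50 * -3110 = 155500
B) 155500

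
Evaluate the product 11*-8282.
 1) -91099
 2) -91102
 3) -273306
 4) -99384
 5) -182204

11 * -8282 = -91102
2) -91102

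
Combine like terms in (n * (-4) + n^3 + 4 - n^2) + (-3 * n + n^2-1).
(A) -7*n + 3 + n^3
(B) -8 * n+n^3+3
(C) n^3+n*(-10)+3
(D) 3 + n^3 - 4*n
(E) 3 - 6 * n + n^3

Adding the polynomials and combining like terms:
(n*(-4) + n^3 + 4 - n^2) + (-3*n + n^2 - 1)
= -7*n + 3 + n^3
A) -7*n + 3 + n^3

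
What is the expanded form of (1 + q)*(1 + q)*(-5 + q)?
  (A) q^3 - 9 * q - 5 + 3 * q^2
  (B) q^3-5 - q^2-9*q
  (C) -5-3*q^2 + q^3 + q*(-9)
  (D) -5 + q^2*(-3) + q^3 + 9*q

Expanding (1 + q)*(1 + q)*(-5 + q):
= -5-3*q^2 + q^3 + q*(-9)
C) -5-3*q^2 + q^3 + q*(-9)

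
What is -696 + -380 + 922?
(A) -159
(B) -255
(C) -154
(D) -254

First: -696 + -380 = -1076
Then: -1076 + 922 = -154
C) -154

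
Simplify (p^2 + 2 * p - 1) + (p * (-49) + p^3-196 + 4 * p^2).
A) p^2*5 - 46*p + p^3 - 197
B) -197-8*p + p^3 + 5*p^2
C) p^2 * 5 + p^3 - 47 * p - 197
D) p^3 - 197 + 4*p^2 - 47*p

Adding the polynomials and combining like terms:
(p^2 + 2*p - 1) + (p*(-49) + p^3 - 196 + 4*p^2)
= p^2 * 5 + p^3 - 47 * p - 197
C) p^2 * 5 + p^3 - 47 * p - 197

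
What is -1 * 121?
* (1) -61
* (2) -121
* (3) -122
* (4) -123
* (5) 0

-1 * 121 = -121
2) -121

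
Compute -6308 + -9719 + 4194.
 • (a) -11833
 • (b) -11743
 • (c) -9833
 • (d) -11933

First: -6308 + -9719 = -16027
Then: -16027 + 4194 = -11833
a) -11833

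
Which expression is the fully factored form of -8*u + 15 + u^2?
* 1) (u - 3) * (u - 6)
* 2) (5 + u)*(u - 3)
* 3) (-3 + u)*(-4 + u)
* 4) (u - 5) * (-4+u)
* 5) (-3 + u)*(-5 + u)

We need to factor -8*u + 15 + u^2.
The factored form is (-3 + u)*(-5 + u).
5) (-3 + u)*(-5 + u)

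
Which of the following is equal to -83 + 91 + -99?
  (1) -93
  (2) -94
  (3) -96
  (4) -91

First: -83 + 91 = 8
Then: 8 + -99 = -91
4) -91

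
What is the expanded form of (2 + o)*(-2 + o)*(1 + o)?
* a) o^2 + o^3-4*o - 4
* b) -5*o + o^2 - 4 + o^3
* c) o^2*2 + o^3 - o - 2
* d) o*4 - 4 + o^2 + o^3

Expanding (2 + o)*(-2 + o)*(1 + o):
= o^2 + o^3-4*o - 4
a) o^2 + o^3-4*o - 4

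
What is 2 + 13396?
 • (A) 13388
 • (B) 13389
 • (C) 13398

2 + 13396 = 13398
C) 13398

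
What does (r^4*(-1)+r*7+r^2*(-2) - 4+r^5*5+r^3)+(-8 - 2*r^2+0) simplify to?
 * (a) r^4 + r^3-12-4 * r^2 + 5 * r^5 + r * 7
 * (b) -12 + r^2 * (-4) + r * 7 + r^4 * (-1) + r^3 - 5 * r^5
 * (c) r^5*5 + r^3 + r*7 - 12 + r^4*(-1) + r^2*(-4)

Adding the polynomials and combining like terms:
(r^4*(-1) + r*7 + r^2*(-2) - 4 + r^5*5 + r^3) + (-8 - 2*r^2 + 0)
= r^5*5 + r^3 + r*7 - 12 + r^4*(-1) + r^2*(-4)
c) r^5*5 + r^3 + r*7 - 12 + r^4*(-1) + r^2*(-4)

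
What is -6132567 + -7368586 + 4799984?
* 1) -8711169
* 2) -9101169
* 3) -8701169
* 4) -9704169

First: -6132567 + -7368586 = -13501153
Then: -13501153 + 4799984 = -8701169
3) -8701169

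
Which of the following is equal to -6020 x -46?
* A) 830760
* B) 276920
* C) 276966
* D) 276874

-6020 * -46 = 276920
B) 276920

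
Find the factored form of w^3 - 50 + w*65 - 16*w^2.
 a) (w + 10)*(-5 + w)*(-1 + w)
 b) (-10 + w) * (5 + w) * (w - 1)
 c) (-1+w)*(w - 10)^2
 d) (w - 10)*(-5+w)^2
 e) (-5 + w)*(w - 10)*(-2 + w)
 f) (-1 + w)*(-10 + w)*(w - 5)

We need to factor w^3 - 50 + w*65 - 16*w^2.
The factored form is (-1 + w)*(-10 + w)*(w - 5).
f) (-1 + w)*(-10 + w)*(w - 5)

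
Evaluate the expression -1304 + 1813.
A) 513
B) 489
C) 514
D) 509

-1304 + 1813 = 509
D) 509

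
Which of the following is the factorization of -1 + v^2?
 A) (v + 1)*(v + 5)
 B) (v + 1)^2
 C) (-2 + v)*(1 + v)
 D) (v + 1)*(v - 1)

We need to factor -1 + v^2.
The factored form is (v + 1)*(v - 1).
D) (v + 1)*(v - 1)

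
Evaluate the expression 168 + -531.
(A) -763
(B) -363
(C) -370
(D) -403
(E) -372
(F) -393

168 + -531 = -363
B) -363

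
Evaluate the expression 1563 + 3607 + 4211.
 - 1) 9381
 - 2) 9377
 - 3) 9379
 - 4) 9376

First: 1563 + 3607 = 5170
Then: 5170 + 4211 = 9381
1) 9381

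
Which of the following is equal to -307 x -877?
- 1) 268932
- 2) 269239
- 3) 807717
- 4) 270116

-307 * -877 = 269239
2) 269239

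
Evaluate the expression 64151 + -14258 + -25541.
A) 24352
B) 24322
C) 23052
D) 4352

First: 64151 + -14258 = 49893
Then: 49893 + -25541 = 24352
A) 24352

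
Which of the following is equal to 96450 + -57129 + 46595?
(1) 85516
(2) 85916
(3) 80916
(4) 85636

First: 96450 + -57129 = 39321
Then: 39321 + 46595 = 85916
2) 85916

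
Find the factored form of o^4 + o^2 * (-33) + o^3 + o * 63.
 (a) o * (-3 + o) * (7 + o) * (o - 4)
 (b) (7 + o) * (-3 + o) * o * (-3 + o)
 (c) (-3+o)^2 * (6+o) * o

We need to factor o^4 + o^2 * (-33) + o^3 + o * 63.
The factored form is (7 + o) * (-3 + o) * o * (-3 + o).
b) (7 + o) * (-3 + o) * o * (-3 + o)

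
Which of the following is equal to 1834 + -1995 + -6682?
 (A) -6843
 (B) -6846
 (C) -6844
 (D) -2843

First: 1834 + -1995 = -161
Then: -161 + -6682 = -6843
A) -6843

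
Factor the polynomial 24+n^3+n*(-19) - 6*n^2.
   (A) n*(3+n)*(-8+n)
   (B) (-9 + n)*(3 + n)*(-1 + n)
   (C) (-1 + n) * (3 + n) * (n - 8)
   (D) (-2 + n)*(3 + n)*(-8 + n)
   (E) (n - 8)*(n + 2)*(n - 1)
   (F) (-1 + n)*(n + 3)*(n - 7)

We need to factor 24+n^3+n*(-19) - 6*n^2.
The factored form is (-1 + n) * (3 + n) * (n - 8).
C) (-1 + n) * (3 + n) * (n - 8)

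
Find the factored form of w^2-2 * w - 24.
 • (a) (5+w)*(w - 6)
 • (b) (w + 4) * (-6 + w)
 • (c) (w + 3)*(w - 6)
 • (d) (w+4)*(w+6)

We need to factor w^2-2 * w - 24.
The factored form is (w + 4) * (-6 + w).
b) (w + 4) * (-6 + w)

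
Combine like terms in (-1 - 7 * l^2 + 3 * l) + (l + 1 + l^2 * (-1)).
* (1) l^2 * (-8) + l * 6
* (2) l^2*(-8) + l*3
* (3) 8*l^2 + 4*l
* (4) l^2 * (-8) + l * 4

Adding the polynomials and combining like terms:
(-1 - 7*l^2 + 3*l) + (l + 1 + l^2*(-1))
= l^2 * (-8) + l * 4
4) l^2 * (-8) + l * 4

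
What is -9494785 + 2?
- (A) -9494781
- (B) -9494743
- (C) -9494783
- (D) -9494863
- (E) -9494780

-9494785 + 2 = -9494783
C) -9494783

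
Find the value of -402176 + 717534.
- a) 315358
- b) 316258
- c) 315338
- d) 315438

-402176 + 717534 = 315358
a) 315358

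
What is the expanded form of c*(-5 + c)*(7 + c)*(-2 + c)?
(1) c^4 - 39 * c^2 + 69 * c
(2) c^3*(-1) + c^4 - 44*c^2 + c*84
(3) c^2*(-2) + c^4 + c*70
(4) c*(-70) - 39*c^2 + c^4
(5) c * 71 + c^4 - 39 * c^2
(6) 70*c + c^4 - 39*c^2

Expanding c*(-5 + c)*(7 + c)*(-2 + c):
= 70*c + c^4 - 39*c^2
6) 70*c + c^4 - 39*c^2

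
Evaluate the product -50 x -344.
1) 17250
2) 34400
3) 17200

-50 * -344 = 17200
3) 17200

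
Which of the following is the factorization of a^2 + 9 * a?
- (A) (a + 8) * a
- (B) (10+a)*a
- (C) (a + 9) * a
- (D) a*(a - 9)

We need to factor a^2 + 9 * a.
The factored form is (a + 9) * a.
C) (a + 9) * a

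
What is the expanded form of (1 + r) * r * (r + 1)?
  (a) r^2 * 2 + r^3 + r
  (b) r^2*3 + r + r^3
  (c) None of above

Expanding (1 + r) * r * (r + 1):
= r^2 * 2 + r^3 + r
a) r^2 * 2 + r^3 + r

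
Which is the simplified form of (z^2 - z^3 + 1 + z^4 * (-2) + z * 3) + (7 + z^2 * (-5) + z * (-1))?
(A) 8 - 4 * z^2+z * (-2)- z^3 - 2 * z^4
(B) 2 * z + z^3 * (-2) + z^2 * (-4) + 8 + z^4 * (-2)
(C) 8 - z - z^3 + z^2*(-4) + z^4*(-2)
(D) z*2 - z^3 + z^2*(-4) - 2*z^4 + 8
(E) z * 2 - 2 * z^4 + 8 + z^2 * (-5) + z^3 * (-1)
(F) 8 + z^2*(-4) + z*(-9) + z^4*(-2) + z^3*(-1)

Adding the polynomials and combining like terms:
(z^2 - z^3 + 1 + z^4*(-2) + z*3) + (7 + z^2*(-5) + z*(-1))
= z*2 - z^3 + z^2*(-4) - 2*z^4 + 8
D) z*2 - z^3 + z^2*(-4) - 2*z^4 + 8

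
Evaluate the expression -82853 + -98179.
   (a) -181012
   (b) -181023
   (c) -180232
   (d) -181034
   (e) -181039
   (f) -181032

-82853 + -98179 = -181032
f) -181032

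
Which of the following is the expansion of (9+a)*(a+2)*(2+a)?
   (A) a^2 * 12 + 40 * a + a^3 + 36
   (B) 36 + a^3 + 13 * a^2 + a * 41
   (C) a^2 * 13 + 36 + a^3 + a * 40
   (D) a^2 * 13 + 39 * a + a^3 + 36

Expanding (9+a)*(a+2)*(2+a):
= a^2 * 13 + 36 + a^3 + a * 40
C) a^2 * 13 + 36 + a^3 + a * 40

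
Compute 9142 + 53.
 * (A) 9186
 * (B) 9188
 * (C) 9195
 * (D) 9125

9142 + 53 = 9195
C) 9195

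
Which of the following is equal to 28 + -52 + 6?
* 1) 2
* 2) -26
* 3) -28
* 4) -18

First: 28 + -52 = -24
Then: -24 + 6 = -18
4) -18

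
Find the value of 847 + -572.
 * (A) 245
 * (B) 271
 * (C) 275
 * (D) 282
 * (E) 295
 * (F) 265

847 + -572 = 275
C) 275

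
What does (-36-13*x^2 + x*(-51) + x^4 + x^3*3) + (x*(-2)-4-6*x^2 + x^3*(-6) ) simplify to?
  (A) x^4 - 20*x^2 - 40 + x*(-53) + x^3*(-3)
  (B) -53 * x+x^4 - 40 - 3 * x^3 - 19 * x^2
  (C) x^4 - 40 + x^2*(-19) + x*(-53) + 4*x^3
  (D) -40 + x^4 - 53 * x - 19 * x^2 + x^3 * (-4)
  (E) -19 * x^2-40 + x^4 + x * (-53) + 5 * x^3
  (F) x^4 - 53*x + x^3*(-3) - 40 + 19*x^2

Adding the polynomials and combining like terms:
(-36 - 13*x^2 + x*(-51) + x^4 + x^3*3) + (x*(-2) - 4 - 6*x^2 + x^3*(-6))
= -53 * x+x^4 - 40 - 3 * x^3 - 19 * x^2
B) -53 * x+x^4 - 40 - 3 * x^3 - 19 * x^2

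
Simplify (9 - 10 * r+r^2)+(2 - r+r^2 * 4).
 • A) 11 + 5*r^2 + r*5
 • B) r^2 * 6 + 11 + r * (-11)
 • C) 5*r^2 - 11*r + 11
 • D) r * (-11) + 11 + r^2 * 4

Adding the polynomials and combining like terms:
(9 - 10*r + r^2) + (2 - r + r^2*4)
= 5*r^2 - 11*r + 11
C) 5*r^2 - 11*r + 11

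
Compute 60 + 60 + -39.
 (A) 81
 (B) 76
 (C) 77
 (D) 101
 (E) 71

First: 60 + 60 = 120
Then: 120 + -39 = 81
A) 81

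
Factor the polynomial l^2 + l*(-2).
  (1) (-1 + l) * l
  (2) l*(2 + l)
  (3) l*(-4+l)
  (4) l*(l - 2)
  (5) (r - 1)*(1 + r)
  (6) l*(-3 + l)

We need to factor l^2 + l*(-2).
The factored form is l*(l - 2).
4) l*(l - 2)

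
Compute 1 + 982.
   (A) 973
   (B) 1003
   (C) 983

1 + 982 = 983
C) 983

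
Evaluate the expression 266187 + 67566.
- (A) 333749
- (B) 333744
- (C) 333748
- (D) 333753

266187 + 67566 = 333753
D) 333753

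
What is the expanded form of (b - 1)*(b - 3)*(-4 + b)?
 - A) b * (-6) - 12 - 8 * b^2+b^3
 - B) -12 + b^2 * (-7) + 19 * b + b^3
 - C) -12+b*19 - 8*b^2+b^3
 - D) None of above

Expanding (b - 1)*(b - 3)*(-4 + b):
= -12+b*19 - 8*b^2+b^3
C) -12+b*19 - 8*b^2+b^3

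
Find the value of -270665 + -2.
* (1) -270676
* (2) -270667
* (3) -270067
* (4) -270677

-270665 + -2 = -270667
2) -270667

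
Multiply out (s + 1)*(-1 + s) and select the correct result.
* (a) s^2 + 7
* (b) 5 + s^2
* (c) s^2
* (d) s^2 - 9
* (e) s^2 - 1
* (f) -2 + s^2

Expanding (s + 1)*(-1 + s):
= s^2 - 1
e) s^2 - 1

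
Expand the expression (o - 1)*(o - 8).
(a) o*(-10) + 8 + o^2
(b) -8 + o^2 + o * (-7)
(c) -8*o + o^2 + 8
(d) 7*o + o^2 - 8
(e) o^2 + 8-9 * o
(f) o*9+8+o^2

Expanding (o - 1)*(o - 8):
= o^2 + 8-9 * o
e) o^2 + 8-9 * o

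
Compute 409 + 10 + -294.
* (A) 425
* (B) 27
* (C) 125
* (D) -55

First: 409 + 10 = 419
Then: 419 + -294 = 125
C) 125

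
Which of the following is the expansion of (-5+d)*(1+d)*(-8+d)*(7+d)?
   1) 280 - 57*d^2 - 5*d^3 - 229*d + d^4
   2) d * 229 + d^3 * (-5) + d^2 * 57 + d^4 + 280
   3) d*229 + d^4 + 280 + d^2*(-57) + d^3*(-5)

Expanding (-5+d)*(1+d)*(-8+d)*(7+d):
= d*229 + d^4 + 280 + d^2*(-57) + d^3*(-5)
3) d*229 + d^4 + 280 + d^2*(-57) + d^3*(-5)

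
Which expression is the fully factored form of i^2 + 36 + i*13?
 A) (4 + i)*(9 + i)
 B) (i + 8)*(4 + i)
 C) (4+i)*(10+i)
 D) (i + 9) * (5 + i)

We need to factor i^2 + 36 + i*13.
The factored form is (4 + i)*(9 + i).
A) (4 + i)*(9 + i)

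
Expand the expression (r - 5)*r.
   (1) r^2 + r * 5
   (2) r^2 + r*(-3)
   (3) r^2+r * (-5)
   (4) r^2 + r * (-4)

Expanding (r - 5)*r:
= r^2+r * (-5)
3) r^2+r * (-5)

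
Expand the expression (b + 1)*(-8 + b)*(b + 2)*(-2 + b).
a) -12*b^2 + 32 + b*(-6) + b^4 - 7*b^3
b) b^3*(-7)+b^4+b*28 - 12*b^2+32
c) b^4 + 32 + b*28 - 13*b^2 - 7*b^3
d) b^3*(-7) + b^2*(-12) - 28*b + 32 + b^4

Expanding (b + 1)*(-8 + b)*(b + 2)*(-2 + b):
= b^3*(-7)+b^4+b*28 - 12*b^2+32
b) b^3*(-7)+b^4+b*28 - 12*b^2+32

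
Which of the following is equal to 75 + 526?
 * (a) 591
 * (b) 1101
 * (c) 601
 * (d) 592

75 + 526 = 601
c) 601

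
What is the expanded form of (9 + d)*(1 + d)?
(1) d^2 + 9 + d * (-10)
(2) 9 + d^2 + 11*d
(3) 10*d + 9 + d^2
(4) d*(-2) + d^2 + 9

Expanding (9 + d)*(1 + d):
= 10*d + 9 + d^2
3) 10*d + 9 + d^2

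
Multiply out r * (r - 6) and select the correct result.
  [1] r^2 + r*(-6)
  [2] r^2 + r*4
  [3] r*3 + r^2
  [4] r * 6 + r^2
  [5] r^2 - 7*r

Expanding r * (r - 6):
= r^2 + r*(-6)
1) r^2 + r*(-6)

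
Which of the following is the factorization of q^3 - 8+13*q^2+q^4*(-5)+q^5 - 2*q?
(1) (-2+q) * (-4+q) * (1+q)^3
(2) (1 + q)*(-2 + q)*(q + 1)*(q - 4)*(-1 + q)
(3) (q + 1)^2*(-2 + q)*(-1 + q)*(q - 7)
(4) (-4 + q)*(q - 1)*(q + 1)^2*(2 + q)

We need to factor q^3 - 8+13*q^2+q^4*(-5)+q^5 - 2*q.
The factored form is (1 + q)*(-2 + q)*(q + 1)*(q - 4)*(-1 + q).
2) (1 + q)*(-2 + q)*(q + 1)*(q - 4)*(-1 + q)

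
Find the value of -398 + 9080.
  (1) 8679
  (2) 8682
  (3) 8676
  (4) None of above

-398 + 9080 = 8682
2) 8682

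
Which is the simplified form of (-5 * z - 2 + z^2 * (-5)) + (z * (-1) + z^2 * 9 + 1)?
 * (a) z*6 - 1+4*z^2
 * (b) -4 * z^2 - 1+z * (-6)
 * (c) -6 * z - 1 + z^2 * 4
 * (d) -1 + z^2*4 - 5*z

Adding the polynomials and combining like terms:
(-5*z - 2 + z^2*(-5)) + (z*(-1) + z^2*9 + 1)
= -6 * z - 1 + z^2 * 4
c) -6 * z - 1 + z^2 * 4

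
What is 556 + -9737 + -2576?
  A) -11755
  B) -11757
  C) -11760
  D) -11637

First: 556 + -9737 = -9181
Then: -9181 + -2576 = -11757
B) -11757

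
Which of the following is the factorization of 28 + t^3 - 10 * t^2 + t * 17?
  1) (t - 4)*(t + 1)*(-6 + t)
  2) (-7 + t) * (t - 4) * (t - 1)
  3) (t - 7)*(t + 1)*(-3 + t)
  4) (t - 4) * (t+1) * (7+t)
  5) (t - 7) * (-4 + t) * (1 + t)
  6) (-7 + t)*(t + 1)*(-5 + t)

We need to factor 28 + t^3 - 10 * t^2 + t * 17.
The factored form is (t - 7) * (-4 + t) * (1 + t).
5) (t - 7) * (-4 + t) * (1 + t)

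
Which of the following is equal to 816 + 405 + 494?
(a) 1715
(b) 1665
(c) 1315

First: 816 + 405 = 1221
Then: 1221 + 494 = 1715
a) 1715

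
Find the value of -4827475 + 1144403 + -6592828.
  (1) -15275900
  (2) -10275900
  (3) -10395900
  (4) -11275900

First: -4827475 + 1144403 = -3683072
Then: -3683072 + -6592828 = -10275900
2) -10275900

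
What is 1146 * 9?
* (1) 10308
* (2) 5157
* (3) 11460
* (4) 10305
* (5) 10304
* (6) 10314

1146 * 9 = 10314
6) 10314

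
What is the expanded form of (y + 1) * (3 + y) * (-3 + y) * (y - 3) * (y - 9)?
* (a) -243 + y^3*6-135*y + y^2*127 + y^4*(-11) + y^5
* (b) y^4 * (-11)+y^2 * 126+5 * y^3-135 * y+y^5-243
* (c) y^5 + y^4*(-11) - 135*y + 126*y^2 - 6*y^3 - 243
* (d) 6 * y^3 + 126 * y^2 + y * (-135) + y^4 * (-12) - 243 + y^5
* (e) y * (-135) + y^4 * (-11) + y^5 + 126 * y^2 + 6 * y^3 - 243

Expanding (y + 1) * (3 + y) * (-3 + y) * (y - 3) * (y - 9):
= y * (-135) + y^4 * (-11) + y^5 + 126 * y^2 + 6 * y^3 - 243
e) y * (-135) + y^4 * (-11) + y^5 + 126 * y^2 + 6 * y^3 - 243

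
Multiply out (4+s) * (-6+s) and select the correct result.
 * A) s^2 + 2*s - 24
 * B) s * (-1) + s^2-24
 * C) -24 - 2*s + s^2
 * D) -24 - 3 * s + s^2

Expanding (4+s) * (-6+s):
= -24 - 2*s + s^2
C) -24 - 2*s + s^2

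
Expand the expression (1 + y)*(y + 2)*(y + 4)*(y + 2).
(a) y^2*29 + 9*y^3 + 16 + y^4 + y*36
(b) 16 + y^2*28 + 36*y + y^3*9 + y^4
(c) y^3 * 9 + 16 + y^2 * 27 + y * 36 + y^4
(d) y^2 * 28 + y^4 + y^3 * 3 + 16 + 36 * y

Expanding (1 + y)*(y + 2)*(y + 4)*(y + 2):
= 16 + y^2*28 + 36*y + y^3*9 + y^4
b) 16 + y^2*28 + 36*y + y^3*9 + y^4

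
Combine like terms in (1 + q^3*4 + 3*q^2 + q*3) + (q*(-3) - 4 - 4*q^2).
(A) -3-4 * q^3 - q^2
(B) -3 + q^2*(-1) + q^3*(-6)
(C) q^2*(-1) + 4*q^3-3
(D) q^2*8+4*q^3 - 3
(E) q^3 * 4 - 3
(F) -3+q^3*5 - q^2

Adding the polynomials and combining like terms:
(1 + q^3*4 + 3*q^2 + q*3) + (q*(-3) - 4 - 4*q^2)
= q^2*(-1) + 4*q^3-3
C) q^2*(-1) + 4*q^3-3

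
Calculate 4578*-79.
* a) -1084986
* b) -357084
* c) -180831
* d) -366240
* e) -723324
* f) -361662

4578 * -79 = -361662
f) -361662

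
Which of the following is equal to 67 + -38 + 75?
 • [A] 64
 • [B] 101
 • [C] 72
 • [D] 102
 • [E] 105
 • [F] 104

First: 67 + -38 = 29
Then: 29 + 75 = 104
F) 104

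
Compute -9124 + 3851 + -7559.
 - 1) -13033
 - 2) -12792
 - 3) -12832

First: -9124 + 3851 = -5273
Then: -5273 + -7559 = -12832
3) -12832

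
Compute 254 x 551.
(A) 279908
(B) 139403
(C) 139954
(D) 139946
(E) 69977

254 * 551 = 139954
C) 139954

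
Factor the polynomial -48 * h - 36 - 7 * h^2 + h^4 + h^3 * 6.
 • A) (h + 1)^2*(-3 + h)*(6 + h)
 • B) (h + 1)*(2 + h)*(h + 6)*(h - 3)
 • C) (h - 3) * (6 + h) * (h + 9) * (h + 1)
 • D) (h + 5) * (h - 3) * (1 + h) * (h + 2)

We need to factor -48 * h - 36 - 7 * h^2 + h^4 + h^3 * 6.
The factored form is (h + 1)*(2 + h)*(h + 6)*(h - 3).
B) (h + 1)*(2 + h)*(h + 6)*(h - 3)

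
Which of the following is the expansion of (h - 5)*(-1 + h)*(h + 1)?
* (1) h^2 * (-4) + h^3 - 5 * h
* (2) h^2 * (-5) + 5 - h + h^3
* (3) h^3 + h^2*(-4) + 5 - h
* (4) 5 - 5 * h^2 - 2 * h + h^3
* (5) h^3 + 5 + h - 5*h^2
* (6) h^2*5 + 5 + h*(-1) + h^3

Expanding (h - 5)*(-1 + h)*(h + 1):
= h^2 * (-5) + 5 - h + h^3
2) h^2 * (-5) + 5 - h + h^3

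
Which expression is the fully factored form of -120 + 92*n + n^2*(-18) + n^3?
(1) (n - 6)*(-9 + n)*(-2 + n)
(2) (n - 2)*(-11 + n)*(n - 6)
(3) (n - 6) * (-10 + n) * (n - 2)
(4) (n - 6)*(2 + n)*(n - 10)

We need to factor -120 + 92*n + n^2*(-18) + n^3.
The factored form is (n - 6) * (-10 + n) * (n - 2).
3) (n - 6) * (-10 + n) * (n - 2)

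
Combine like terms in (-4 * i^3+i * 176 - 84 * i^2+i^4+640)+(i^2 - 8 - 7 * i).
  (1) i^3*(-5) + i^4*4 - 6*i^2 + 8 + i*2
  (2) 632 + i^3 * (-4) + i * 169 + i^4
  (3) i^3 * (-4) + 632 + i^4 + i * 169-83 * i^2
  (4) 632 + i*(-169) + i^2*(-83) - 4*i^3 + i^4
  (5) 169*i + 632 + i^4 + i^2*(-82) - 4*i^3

Adding the polynomials and combining like terms:
(-4*i^3 + i*176 - 84*i^2 + i^4 + 640) + (i^2 - 8 - 7*i)
= i^3 * (-4) + 632 + i^4 + i * 169-83 * i^2
3) i^3 * (-4) + 632 + i^4 + i * 169-83 * i^2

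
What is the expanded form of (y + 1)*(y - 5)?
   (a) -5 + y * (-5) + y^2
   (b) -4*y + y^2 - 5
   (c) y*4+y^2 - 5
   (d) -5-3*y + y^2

Expanding (y + 1)*(y - 5):
= -4*y + y^2 - 5
b) -4*y + y^2 - 5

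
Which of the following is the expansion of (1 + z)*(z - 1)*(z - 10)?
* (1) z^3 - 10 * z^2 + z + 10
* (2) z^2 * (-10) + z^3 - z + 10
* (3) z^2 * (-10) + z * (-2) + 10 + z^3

Expanding (1 + z)*(z - 1)*(z - 10):
= z^2 * (-10) + z^3 - z + 10
2) z^2 * (-10) + z^3 - z + 10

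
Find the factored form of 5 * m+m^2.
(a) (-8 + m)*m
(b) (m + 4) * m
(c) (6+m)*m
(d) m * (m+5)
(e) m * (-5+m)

We need to factor 5 * m+m^2.
The factored form is m * (m+5).
d) m * (m+5)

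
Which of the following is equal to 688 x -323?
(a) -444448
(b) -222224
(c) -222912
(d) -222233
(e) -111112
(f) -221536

688 * -323 = -222224
b) -222224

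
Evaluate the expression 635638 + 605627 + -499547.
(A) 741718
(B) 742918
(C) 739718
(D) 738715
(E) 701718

First: 635638 + 605627 = 1241265
Then: 1241265 + -499547 = 741718
A) 741718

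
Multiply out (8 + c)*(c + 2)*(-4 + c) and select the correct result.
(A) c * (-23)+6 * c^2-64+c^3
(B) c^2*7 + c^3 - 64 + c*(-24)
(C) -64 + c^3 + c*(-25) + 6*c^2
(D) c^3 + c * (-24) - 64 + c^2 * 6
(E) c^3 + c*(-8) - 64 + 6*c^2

Expanding (8 + c)*(c + 2)*(-4 + c):
= c^3 + c * (-24) - 64 + c^2 * 6
D) c^3 + c * (-24) - 64 + c^2 * 6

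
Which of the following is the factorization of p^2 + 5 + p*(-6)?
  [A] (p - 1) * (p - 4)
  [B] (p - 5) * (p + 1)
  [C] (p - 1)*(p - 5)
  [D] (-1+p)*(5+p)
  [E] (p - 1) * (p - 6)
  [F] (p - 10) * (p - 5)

We need to factor p^2 + 5 + p*(-6).
The factored form is (p - 1)*(p - 5).
C) (p - 1)*(p - 5)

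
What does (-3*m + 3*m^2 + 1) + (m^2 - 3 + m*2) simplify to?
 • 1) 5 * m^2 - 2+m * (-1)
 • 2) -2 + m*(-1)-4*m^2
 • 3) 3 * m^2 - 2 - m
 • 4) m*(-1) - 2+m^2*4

Adding the polynomials and combining like terms:
(-3*m + 3*m^2 + 1) + (m^2 - 3 + m*2)
= m*(-1) - 2+m^2*4
4) m*(-1) - 2+m^2*4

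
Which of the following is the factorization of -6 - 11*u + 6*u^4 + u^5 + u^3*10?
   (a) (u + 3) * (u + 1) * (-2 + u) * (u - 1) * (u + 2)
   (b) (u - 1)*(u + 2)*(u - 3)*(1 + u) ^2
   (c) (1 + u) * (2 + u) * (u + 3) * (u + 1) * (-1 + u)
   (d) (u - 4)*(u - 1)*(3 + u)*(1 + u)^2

We need to factor -6 - 11*u + 6*u^4 + u^5 + u^3*10.
The factored form is (1 + u) * (2 + u) * (u + 3) * (u + 1) * (-1 + u).
c) (1 + u) * (2 + u) * (u + 3) * (u + 1) * (-1 + u)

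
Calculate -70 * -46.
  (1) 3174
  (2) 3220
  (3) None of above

-70 * -46 = 3220
2) 3220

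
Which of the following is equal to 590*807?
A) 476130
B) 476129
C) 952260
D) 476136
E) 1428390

590 * 807 = 476130
A) 476130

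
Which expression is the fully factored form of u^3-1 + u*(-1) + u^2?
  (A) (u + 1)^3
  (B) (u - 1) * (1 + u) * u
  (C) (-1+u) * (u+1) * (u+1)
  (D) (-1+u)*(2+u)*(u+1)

We need to factor u^3-1 + u*(-1) + u^2.
The factored form is (-1+u) * (u+1) * (u+1).
C) (-1+u) * (u+1) * (u+1)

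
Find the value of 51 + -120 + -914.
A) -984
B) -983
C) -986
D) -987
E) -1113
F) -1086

First: 51 + -120 = -69
Then: -69 + -914 = -983
B) -983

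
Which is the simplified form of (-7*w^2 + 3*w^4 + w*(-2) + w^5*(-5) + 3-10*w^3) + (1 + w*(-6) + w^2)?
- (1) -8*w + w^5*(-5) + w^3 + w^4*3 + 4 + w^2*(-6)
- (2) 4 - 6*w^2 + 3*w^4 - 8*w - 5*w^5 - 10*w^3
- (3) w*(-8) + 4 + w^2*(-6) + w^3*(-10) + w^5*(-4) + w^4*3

Adding the polynomials and combining like terms:
(-7*w^2 + 3*w^4 + w*(-2) + w^5*(-5) + 3 - 10*w^3) + (1 + w*(-6) + w^2)
= 4 - 6*w^2 + 3*w^4 - 8*w - 5*w^5 - 10*w^3
2) 4 - 6*w^2 + 3*w^4 - 8*w - 5*w^5 - 10*w^3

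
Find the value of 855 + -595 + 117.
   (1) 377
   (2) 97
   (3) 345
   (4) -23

First: 855 + -595 = 260
Then: 260 + 117 = 377
1) 377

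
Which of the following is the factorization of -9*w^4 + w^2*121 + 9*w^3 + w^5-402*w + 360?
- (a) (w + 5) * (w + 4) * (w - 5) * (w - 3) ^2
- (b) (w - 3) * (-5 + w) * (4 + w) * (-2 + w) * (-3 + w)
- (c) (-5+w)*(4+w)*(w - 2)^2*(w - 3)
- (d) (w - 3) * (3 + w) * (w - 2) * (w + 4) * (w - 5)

We need to factor -9*w^4 + w^2*121 + 9*w^3 + w^5-402*w + 360.
The factored form is (w - 3) * (-5 + w) * (4 + w) * (-2 + w) * (-3 + w).
b) (w - 3) * (-5 + w) * (4 + w) * (-2 + w) * (-3 + w)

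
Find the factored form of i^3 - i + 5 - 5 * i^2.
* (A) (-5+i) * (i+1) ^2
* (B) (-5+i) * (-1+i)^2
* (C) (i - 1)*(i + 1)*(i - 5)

We need to factor i^3 - i + 5 - 5 * i^2.
The factored form is (i - 1)*(i + 1)*(i - 5).
C) (i - 1)*(i + 1)*(i - 5)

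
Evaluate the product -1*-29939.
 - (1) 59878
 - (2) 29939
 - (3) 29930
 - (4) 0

-1 * -29939 = 29939
2) 29939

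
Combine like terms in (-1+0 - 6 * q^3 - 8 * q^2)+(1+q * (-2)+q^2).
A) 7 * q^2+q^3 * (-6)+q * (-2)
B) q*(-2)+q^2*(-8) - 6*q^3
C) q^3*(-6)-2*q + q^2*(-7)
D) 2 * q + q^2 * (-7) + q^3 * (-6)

Adding the polynomials and combining like terms:
(-1 + 0 - 6*q^3 - 8*q^2) + (1 + q*(-2) + q^2)
= q^3*(-6)-2*q + q^2*(-7)
C) q^3*(-6)-2*q + q^2*(-7)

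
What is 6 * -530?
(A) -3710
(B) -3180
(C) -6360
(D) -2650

6 * -530 = -3180
B) -3180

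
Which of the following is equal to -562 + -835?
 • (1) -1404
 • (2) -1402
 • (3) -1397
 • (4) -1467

-562 + -835 = -1397
3) -1397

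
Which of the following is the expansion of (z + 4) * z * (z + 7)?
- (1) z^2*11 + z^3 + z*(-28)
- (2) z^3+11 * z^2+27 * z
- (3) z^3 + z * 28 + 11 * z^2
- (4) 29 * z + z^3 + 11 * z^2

Expanding (z + 4) * z * (z + 7):
= z^3 + z * 28 + 11 * z^2
3) z^3 + z * 28 + 11 * z^2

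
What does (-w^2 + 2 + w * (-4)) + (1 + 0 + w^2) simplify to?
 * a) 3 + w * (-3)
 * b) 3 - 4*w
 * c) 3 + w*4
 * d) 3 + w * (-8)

Adding the polynomials and combining like terms:
(-w^2 + 2 + w*(-4)) + (1 + 0 + w^2)
= 3 - 4*w
b) 3 - 4*w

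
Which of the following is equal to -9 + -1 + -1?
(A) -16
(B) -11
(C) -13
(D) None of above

First: -9 + -1 = -10
Then: -10 + -1 = -11
B) -11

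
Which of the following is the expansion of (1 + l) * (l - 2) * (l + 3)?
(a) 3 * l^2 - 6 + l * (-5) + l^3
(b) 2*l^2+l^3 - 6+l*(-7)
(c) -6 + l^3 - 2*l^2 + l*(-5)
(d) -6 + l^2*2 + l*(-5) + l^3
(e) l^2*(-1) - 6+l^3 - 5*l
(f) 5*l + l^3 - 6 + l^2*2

Expanding (1 + l) * (l - 2) * (l + 3):
= -6 + l^2*2 + l*(-5) + l^3
d) -6 + l^2*2 + l*(-5) + l^3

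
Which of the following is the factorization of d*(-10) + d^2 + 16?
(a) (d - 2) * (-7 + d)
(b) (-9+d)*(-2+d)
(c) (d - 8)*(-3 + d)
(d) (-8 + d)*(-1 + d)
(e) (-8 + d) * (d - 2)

We need to factor d*(-10) + d^2 + 16.
The factored form is (-8 + d) * (d - 2).
e) (-8 + d) * (d - 2)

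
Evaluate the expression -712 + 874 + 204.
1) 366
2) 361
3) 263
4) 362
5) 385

First: -712 + 874 = 162
Then: 162 + 204 = 366
1) 366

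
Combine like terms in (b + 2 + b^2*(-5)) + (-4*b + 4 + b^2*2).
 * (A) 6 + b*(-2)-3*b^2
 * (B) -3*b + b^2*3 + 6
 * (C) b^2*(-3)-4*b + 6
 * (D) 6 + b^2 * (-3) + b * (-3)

Adding the polynomials and combining like terms:
(b + 2 + b^2*(-5)) + (-4*b + 4 + b^2*2)
= 6 + b^2 * (-3) + b * (-3)
D) 6 + b^2 * (-3) + b * (-3)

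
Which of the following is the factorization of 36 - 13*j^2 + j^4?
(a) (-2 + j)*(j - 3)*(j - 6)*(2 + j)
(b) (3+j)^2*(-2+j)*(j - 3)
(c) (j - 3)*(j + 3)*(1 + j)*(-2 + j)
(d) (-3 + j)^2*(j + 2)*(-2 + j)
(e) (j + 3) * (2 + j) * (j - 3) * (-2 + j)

We need to factor 36 - 13*j^2 + j^4.
The factored form is (j + 3) * (2 + j) * (j - 3) * (-2 + j).
e) (j + 3) * (2 + j) * (j - 3) * (-2 + j)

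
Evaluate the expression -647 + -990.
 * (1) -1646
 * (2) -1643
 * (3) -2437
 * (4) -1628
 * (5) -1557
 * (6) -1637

-647 + -990 = -1637
6) -1637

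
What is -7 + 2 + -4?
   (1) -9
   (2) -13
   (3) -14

First: -7 + 2 = -5
Then: -5 + -4 = -9
1) -9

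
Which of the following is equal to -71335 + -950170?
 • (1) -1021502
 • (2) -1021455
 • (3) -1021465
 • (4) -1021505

-71335 + -950170 = -1021505
4) -1021505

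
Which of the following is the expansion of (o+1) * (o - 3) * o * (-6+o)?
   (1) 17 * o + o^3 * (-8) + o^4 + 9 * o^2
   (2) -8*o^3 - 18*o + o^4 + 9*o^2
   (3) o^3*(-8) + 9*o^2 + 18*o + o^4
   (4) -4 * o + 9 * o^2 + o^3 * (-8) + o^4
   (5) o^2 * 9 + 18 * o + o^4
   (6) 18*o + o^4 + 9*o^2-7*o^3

Expanding (o+1) * (o - 3) * o * (-6+o):
= o^3*(-8) + 9*o^2 + 18*o + o^4
3) o^3*(-8) + 9*o^2 + 18*o + o^4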